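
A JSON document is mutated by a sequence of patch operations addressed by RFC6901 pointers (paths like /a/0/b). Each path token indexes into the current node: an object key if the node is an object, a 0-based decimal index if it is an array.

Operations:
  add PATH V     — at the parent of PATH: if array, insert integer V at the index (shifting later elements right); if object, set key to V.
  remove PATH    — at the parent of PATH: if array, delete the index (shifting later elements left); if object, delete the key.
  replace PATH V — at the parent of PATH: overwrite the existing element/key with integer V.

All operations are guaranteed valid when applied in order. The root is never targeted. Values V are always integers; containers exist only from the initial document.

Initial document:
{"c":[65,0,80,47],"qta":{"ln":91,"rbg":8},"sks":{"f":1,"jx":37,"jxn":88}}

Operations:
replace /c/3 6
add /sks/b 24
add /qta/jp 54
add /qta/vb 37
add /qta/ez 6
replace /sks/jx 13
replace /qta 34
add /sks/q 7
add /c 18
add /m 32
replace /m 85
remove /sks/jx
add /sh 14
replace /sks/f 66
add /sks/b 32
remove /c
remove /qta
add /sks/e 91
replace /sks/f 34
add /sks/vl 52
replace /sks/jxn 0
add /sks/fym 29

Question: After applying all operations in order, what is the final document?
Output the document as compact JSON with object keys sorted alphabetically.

After op 1 (replace /c/3 6): {"c":[65,0,80,6],"qta":{"ln":91,"rbg":8},"sks":{"f":1,"jx":37,"jxn":88}}
After op 2 (add /sks/b 24): {"c":[65,0,80,6],"qta":{"ln":91,"rbg":8},"sks":{"b":24,"f":1,"jx":37,"jxn":88}}
After op 3 (add /qta/jp 54): {"c":[65,0,80,6],"qta":{"jp":54,"ln":91,"rbg":8},"sks":{"b":24,"f":1,"jx":37,"jxn":88}}
After op 4 (add /qta/vb 37): {"c":[65,0,80,6],"qta":{"jp":54,"ln":91,"rbg":8,"vb":37},"sks":{"b":24,"f":1,"jx":37,"jxn":88}}
After op 5 (add /qta/ez 6): {"c":[65,0,80,6],"qta":{"ez":6,"jp":54,"ln":91,"rbg":8,"vb":37},"sks":{"b":24,"f":1,"jx":37,"jxn":88}}
After op 6 (replace /sks/jx 13): {"c":[65,0,80,6],"qta":{"ez":6,"jp":54,"ln":91,"rbg":8,"vb":37},"sks":{"b":24,"f":1,"jx":13,"jxn":88}}
After op 7 (replace /qta 34): {"c":[65,0,80,6],"qta":34,"sks":{"b":24,"f":1,"jx":13,"jxn":88}}
After op 8 (add /sks/q 7): {"c":[65,0,80,6],"qta":34,"sks":{"b":24,"f":1,"jx":13,"jxn":88,"q":7}}
After op 9 (add /c 18): {"c":18,"qta":34,"sks":{"b":24,"f":1,"jx":13,"jxn":88,"q":7}}
After op 10 (add /m 32): {"c":18,"m":32,"qta":34,"sks":{"b":24,"f":1,"jx":13,"jxn":88,"q":7}}
After op 11 (replace /m 85): {"c":18,"m":85,"qta":34,"sks":{"b":24,"f":1,"jx":13,"jxn":88,"q":7}}
After op 12 (remove /sks/jx): {"c":18,"m":85,"qta":34,"sks":{"b":24,"f":1,"jxn":88,"q":7}}
After op 13 (add /sh 14): {"c":18,"m":85,"qta":34,"sh":14,"sks":{"b":24,"f":1,"jxn":88,"q":7}}
After op 14 (replace /sks/f 66): {"c":18,"m":85,"qta":34,"sh":14,"sks":{"b":24,"f":66,"jxn":88,"q":7}}
After op 15 (add /sks/b 32): {"c":18,"m":85,"qta":34,"sh":14,"sks":{"b":32,"f":66,"jxn":88,"q":7}}
After op 16 (remove /c): {"m":85,"qta":34,"sh":14,"sks":{"b":32,"f":66,"jxn":88,"q":7}}
After op 17 (remove /qta): {"m":85,"sh":14,"sks":{"b":32,"f":66,"jxn":88,"q":7}}
After op 18 (add /sks/e 91): {"m":85,"sh":14,"sks":{"b":32,"e":91,"f":66,"jxn":88,"q":7}}
After op 19 (replace /sks/f 34): {"m":85,"sh":14,"sks":{"b":32,"e":91,"f":34,"jxn":88,"q":7}}
After op 20 (add /sks/vl 52): {"m":85,"sh":14,"sks":{"b":32,"e":91,"f":34,"jxn":88,"q":7,"vl":52}}
After op 21 (replace /sks/jxn 0): {"m":85,"sh":14,"sks":{"b":32,"e":91,"f":34,"jxn":0,"q":7,"vl":52}}
After op 22 (add /sks/fym 29): {"m":85,"sh":14,"sks":{"b":32,"e":91,"f":34,"fym":29,"jxn":0,"q":7,"vl":52}}

Answer: {"m":85,"sh":14,"sks":{"b":32,"e":91,"f":34,"fym":29,"jxn":0,"q":7,"vl":52}}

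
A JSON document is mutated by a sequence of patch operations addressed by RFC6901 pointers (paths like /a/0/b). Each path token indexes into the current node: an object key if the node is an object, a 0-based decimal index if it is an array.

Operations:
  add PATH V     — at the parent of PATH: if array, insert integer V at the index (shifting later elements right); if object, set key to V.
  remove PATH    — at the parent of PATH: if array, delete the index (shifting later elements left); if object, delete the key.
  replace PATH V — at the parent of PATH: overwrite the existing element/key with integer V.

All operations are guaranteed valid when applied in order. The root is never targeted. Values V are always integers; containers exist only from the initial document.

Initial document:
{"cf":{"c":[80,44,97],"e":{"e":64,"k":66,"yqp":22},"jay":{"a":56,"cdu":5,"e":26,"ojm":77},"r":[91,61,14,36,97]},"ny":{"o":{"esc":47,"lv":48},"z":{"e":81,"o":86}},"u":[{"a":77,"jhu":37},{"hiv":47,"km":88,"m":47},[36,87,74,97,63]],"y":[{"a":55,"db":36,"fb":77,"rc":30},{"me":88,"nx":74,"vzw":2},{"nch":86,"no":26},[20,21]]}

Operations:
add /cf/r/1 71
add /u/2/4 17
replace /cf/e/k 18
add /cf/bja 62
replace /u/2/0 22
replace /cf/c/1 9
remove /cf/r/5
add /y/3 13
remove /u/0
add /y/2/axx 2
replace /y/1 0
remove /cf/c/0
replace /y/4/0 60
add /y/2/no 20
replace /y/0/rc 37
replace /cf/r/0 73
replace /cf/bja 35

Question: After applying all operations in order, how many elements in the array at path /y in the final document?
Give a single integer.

After op 1 (add /cf/r/1 71): {"cf":{"c":[80,44,97],"e":{"e":64,"k":66,"yqp":22},"jay":{"a":56,"cdu":5,"e":26,"ojm":77},"r":[91,71,61,14,36,97]},"ny":{"o":{"esc":47,"lv":48},"z":{"e":81,"o":86}},"u":[{"a":77,"jhu":37},{"hiv":47,"km":88,"m":47},[36,87,74,97,63]],"y":[{"a":55,"db":36,"fb":77,"rc":30},{"me":88,"nx":74,"vzw":2},{"nch":86,"no":26},[20,21]]}
After op 2 (add /u/2/4 17): {"cf":{"c":[80,44,97],"e":{"e":64,"k":66,"yqp":22},"jay":{"a":56,"cdu":5,"e":26,"ojm":77},"r":[91,71,61,14,36,97]},"ny":{"o":{"esc":47,"lv":48},"z":{"e":81,"o":86}},"u":[{"a":77,"jhu":37},{"hiv":47,"km":88,"m":47},[36,87,74,97,17,63]],"y":[{"a":55,"db":36,"fb":77,"rc":30},{"me":88,"nx":74,"vzw":2},{"nch":86,"no":26},[20,21]]}
After op 3 (replace /cf/e/k 18): {"cf":{"c":[80,44,97],"e":{"e":64,"k":18,"yqp":22},"jay":{"a":56,"cdu":5,"e":26,"ojm":77},"r":[91,71,61,14,36,97]},"ny":{"o":{"esc":47,"lv":48},"z":{"e":81,"o":86}},"u":[{"a":77,"jhu":37},{"hiv":47,"km":88,"m":47},[36,87,74,97,17,63]],"y":[{"a":55,"db":36,"fb":77,"rc":30},{"me":88,"nx":74,"vzw":2},{"nch":86,"no":26},[20,21]]}
After op 4 (add /cf/bja 62): {"cf":{"bja":62,"c":[80,44,97],"e":{"e":64,"k":18,"yqp":22},"jay":{"a":56,"cdu":5,"e":26,"ojm":77},"r":[91,71,61,14,36,97]},"ny":{"o":{"esc":47,"lv":48},"z":{"e":81,"o":86}},"u":[{"a":77,"jhu":37},{"hiv":47,"km":88,"m":47},[36,87,74,97,17,63]],"y":[{"a":55,"db":36,"fb":77,"rc":30},{"me":88,"nx":74,"vzw":2},{"nch":86,"no":26},[20,21]]}
After op 5 (replace /u/2/0 22): {"cf":{"bja":62,"c":[80,44,97],"e":{"e":64,"k":18,"yqp":22},"jay":{"a":56,"cdu":5,"e":26,"ojm":77},"r":[91,71,61,14,36,97]},"ny":{"o":{"esc":47,"lv":48},"z":{"e":81,"o":86}},"u":[{"a":77,"jhu":37},{"hiv":47,"km":88,"m":47},[22,87,74,97,17,63]],"y":[{"a":55,"db":36,"fb":77,"rc":30},{"me":88,"nx":74,"vzw":2},{"nch":86,"no":26},[20,21]]}
After op 6 (replace /cf/c/1 9): {"cf":{"bja":62,"c":[80,9,97],"e":{"e":64,"k":18,"yqp":22},"jay":{"a":56,"cdu":5,"e":26,"ojm":77},"r":[91,71,61,14,36,97]},"ny":{"o":{"esc":47,"lv":48},"z":{"e":81,"o":86}},"u":[{"a":77,"jhu":37},{"hiv":47,"km":88,"m":47},[22,87,74,97,17,63]],"y":[{"a":55,"db":36,"fb":77,"rc":30},{"me":88,"nx":74,"vzw":2},{"nch":86,"no":26},[20,21]]}
After op 7 (remove /cf/r/5): {"cf":{"bja":62,"c":[80,9,97],"e":{"e":64,"k":18,"yqp":22},"jay":{"a":56,"cdu":5,"e":26,"ojm":77},"r":[91,71,61,14,36]},"ny":{"o":{"esc":47,"lv":48},"z":{"e":81,"o":86}},"u":[{"a":77,"jhu":37},{"hiv":47,"km":88,"m":47},[22,87,74,97,17,63]],"y":[{"a":55,"db":36,"fb":77,"rc":30},{"me":88,"nx":74,"vzw":2},{"nch":86,"no":26},[20,21]]}
After op 8 (add /y/3 13): {"cf":{"bja":62,"c":[80,9,97],"e":{"e":64,"k":18,"yqp":22},"jay":{"a":56,"cdu":5,"e":26,"ojm":77},"r":[91,71,61,14,36]},"ny":{"o":{"esc":47,"lv":48},"z":{"e":81,"o":86}},"u":[{"a":77,"jhu":37},{"hiv":47,"km":88,"m":47},[22,87,74,97,17,63]],"y":[{"a":55,"db":36,"fb":77,"rc":30},{"me":88,"nx":74,"vzw":2},{"nch":86,"no":26},13,[20,21]]}
After op 9 (remove /u/0): {"cf":{"bja":62,"c":[80,9,97],"e":{"e":64,"k":18,"yqp":22},"jay":{"a":56,"cdu":5,"e":26,"ojm":77},"r":[91,71,61,14,36]},"ny":{"o":{"esc":47,"lv":48},"z":{"e":81,"o":86}},"u":[{"hiv":47,"km":88,"m":47},[22,87,74,97,17,63]],"y":[{"a":55,"db":36,"fb":77,"rc":30},{"me":88,"nx":74,"vzw":2},{"nch":86,"no":26},13,[20,21]]}
After op 10 (add /y/2/axx 2): {"cf":{"bja":62,"c":[80,9,97],"e":{"e":64,"k":18,"yqp":22},"jay":{"a":56,"cdu":5,"e":26,"ojm":77},"r":[91,71,61,14,36]},"ny":{"o":{"esc":47,"lv":48},"z":{"e":81,"o":86}},"u":[{"hiv":47,"km":88,"m":47},[22,87,74,97,17,63]],"y":[{"a":55,"db":36,"fb":77,"rc":30},{"me":88,"nx":74,"vzw":2},{"axx":2,"nch":86,"no":26},13,[20,21]]}
After op 11 (replace /y/1 0): {"cf":{"bja":62,"c":[80,9,97],"e":{"e":64,"k":18,"yqp":22},"jay":{"a":56,"cdu":5,"e":26,"ojm":77},"r":[91,71,61,14,36]},"ny":{"o":{"esc":47,"lv":48},"z":{"e":81,"o":86}},"u":[{"hiv":47,"km":88,"m":47},[22,87,74,97,17,63]],"y":[{"a":55,"db":36,"fb":77,"rc":30},0,{"axx":2,"nch":86,"no":26},13,[20,21]]}
After op 12 (remove /cf/c/0): {"cf":{"bja":62,"c":[9,97],"e":{"e":64,"k":18,"yqp":22},"jay":{"a":56,"cdu":5,"e":26,"ojm":77},"r":[91,71,61,14,36]},"ny":{"o":{"esc":47,"lv":48},"z":{"e":81,"o":86}},"u":[{"hiv":47,"km":88,"m":47},[22,87,74,97,17,63]],"y":[{"a":55,"db":36,"fb":77,"rc":30},0,{"axx":2,"nch":86,"no":26},13,[20,21]]}
After op 13 (replace /y/4/0 60): {"cf":{"bja":62,"c":[9,97],"e":{"e":64,"k":18,"yqp":22},"jay":{"a":56,"cdu":5,"e":26,"ojm":77},"r":[91,71,61,14,36]},"ny":{"o":{"esc":47,"lv":48},"z":{"e":81,"o":86}},"u":[{"hiv":47,"km":88,"m":47},[22,87,74,97,17,63]],"y":[{"a":55,"db":36,"fb":77,"rc":30},0,{"axx":2,"nch":86,"no":26},13,[60,21]]}
After op 14 (add /y/2/no 20): {"cf":{"bja":62,"c":[9,97],"e":{"e":64,"k":18,"yqp":22},"jay":{"a":56,"cdu":5,"e":26,"ojm":77},"r":[91,71,61,14,36]},"ny":{"o":{"esc":47,"lv":48},"z":{"e":81,"o":86}},"u":[{"hiv":47,"km":88,"m":47},[22,87,74,97,17,63]],"y":[{"a":55,"db":36,"fb":77,"rc":30},0,{"axx":2,"nch":86,"no":20},13,[60,21]]}
After op 15 (replace /y/0/rc 37): {"cf":{"bja":62,"c":[9,97],"e":{"e":64,"k":18,"yqp":22},"jay":{"a":56,"cdu":5,"e":26,"ojm":77},"r":[91,71,61,14,36]},"ny":{"o":{"esc":47,"lv":48},"z":{"e":81,"o":86}},"u":[{"hiv":47,"km":88,"m":47},[22,87,74,97,17,63]],"y":[{"a":55,"db":36,"fb":77,"rc":37},0,{"axx":2,"nch":86,"no":20},13,[60,21]]}
After op 16 (replace /cf/r/0 73): {"cf":{"bja":62,"c":[9,97],"e":{"e":64,"k":18,"yqp":22},"jay":{"a":56,"cdu":5,"e":26,"ojm":77},"r":[73,71,61,14,36]},"ny":{"o":{"esc":47,"lv":48},"z":{"e":81,"o":86}},"u":[{"hiv":47,"km":88,"m":47},[22,87,74,97,17,63]],"y":[{"a":55,"db":36,"fb":77,"rc":37},0,{"axx":2,"nch":86,"no":20},13,[60,21]]}
After op 17 (replace /cf/bja 35): {"cf":{"bja":35,"c":[9,97],"e":{"e":64,"k":18,"yqp":22},"jay":{"a":56,"cdu":5,"e":26,"ojm":77},"r":[73,71,61,14,36]},"ny":{"o":{"esc":47,"lv":48},"z":{"e":81,"o":86}},"u":[{"hiv":47,"km":88,"m":47},[22,87,74,97,17,63]],"y":[{"a":55,"db":36,"fb":77,"rc":37},0,{"axx":2,"nch":86,"no":20},13,[60,21]]}
Size at path /y: 5

Answer: 5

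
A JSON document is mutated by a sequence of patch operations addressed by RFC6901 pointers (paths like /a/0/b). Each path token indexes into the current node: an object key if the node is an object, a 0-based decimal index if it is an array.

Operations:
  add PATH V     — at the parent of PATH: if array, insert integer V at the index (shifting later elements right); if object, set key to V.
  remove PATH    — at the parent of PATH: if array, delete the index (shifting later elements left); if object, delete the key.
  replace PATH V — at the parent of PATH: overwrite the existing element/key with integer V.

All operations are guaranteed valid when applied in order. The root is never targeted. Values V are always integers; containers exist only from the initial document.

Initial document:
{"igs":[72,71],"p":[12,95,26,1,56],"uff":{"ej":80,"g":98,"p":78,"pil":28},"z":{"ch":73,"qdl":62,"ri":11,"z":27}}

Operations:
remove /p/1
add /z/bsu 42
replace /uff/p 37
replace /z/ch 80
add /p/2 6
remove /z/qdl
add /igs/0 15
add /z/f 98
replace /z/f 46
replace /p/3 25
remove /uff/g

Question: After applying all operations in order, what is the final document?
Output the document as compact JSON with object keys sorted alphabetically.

Answer: {"igs":[15,72,71],"p":[12,26,6,25,56],"uff":{"ej":80,"p":37,"pil":28},"z":{"bsu":42,"ch":80,"f":46,"ri":11,"z":27}}

Derivation:
After op 1 (remove /p/1): {"igs":[72,71],"p":[12,26,1,56],"uff":{"ej":80,"g":98,"p":78,"pil":28},"z":{"ch":73,"qdl":62,"ri":11,"z":27}}
After op 2 (add /z/bsu 42): {"igs":[72,71],"p":[12,26,1,56],"uff":{"ej":80,"g":98,"p":78,"pil":28},"z":{"bsu":42,"ch":73,"qdl":62,"ri":11,"z":27}}
After op 3 (replace /uff/p 37): {"igs":[72,71],"p":[12,26,1,56],"uff":{"ej":80,"g":98,"p":37,"pil":28},"z":{"bsu":42,"ch":73,"qdl":62,"ri":11,"z":27}}
After op 4 (replace /z/ch 80): {"igs":[72,71],"p":[12,26,1,56],"uff":{"ej":80,"g":98,"p":37,"pil":28},"z":{"bsu":42,"ch":80,"qdl":62,"ri":11,"z":27}}
After op 5 (add /p/2 6): {"igs":[72,71],"p":[12,26,6,1,56],"uff":{"ej":80,"g":98,"p":37,"pil":28},"z":{"bsu":42,"ch":80,"qdl":62,"ri":11,"z":27}}
After op 6 (remove /z/qdl): {"igs":[72,71],"p":[12,26,6,1,56],"uff":{"ej":80,"g":98,"p":37,"pil":28},"z":{"bsu":42,"ch":80,"ri":11,"z":27}}
After op 7 (add /igs/0 15): {"igs":[15,72,71],"p":[12,26,6,1,56],"uff":{"ej":80,"g":98,"p":37,"pil":28},"z":{"bsu":42,"ch":80,"ri":11,"z":27}}
After op 8 (add /z/f 98): {"igs":[15,72,71],"p":[12,26,6,1,56],"uff":{"ej":80,"g":98,"p":37,"pil":28},"z":{"bsu":42,"ch":80,"f":98,"ri":11,"z":27}}
After op 9 (replace /z/f 46): {"igs":[15,72,71],"p":[12,26,6,1,56],"uff":{"ej":80,"g":98,"p":37,"pil":28},"z":{"bsu":42,"ch":80,"f":46,"ri":11,"z":27}}
After op 10 (replace /p/3 25): {"igs":[15,72,71],"p":[12,26,6,25,56],"uff":{"ej":80,"g":98,"p":37,"pil":28},"z":{"bsu":42,"ch":80,"f":46,"ri":11,"z":27}}
After op 11 (remove /uff/g): {"igs":[15,72,71],"p":[12,26,6,25,56],"uff":{"ej":80,"p":37,"pil":28},"z":{"bsu":42,"ch":80,"f":46,"ri":11,"z":27}}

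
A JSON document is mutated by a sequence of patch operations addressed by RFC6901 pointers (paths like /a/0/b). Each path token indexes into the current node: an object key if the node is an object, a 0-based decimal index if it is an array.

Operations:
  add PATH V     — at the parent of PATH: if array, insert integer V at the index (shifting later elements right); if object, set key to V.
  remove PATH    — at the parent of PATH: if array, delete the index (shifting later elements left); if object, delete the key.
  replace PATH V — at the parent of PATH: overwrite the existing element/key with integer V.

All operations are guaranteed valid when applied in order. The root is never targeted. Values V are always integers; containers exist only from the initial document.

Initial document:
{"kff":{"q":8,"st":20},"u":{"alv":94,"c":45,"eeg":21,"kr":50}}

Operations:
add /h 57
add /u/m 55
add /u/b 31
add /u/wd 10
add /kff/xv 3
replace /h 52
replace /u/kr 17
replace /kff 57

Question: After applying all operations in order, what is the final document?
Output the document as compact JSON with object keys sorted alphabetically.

Answer: {"h":52,"kff":57,"u":{"alv":94,"b":31,"c":45,"eeg":21,"kr":17,"m":55,"wd":10}}

Derivation:
After op 1 (add /h 57): {"h":57,"kff":{"q":8,"st":20},"u":{"alv":94,"c":45,"eeg":21,"kr":50}}
After op 2 (add /u/m 55): {"h":57,"kff":{"q":8,"st":20},"u":{"alv":94,"c":45,"eeg":21,"kr":50,"m":55}}
After op 3 (add /u/b 31): {"h":57,"kff":{"q":8,"st":20},"u":{"alv":94,"b":31,"c":45,"eeg":21,"kr":50,"m":55}}
After op 4 (add /u/wd 10): {"h":57,"kff":{"q":8,"st":20},"u":{"alv":94,"b":31,"c":45,"eeg":21,"kr":50,"m":55,"wd":10}}
After op 5 (add /kff/xv 3): {"h":57,"kff":{"q":8,"st":20,"xv":3},"u":{"alv":94,"b":31,"c":45,"eeg":21,"kr":50,"m":55,"wd":10}}
After op 6 (replace /h 52): {"h":52,"kff":{"q":8,"st":20,"xv":3},"u":{"alv":94,"b":31,"c":45,"eeg":21,"kr":50,"m":55,"wd":10}}
After op 7 (replace /u/kr 17): {"h":52,"kff":{"q":8,"st":20,"xv":3},"u":{"alv":94,"b":31,"c":45,"eeg":21,"kr":17,"m":55,"wd":10}}
After op 8 (replace /kff 57): {"h":52,"kff":57,"u":{"alv":94,"b":31,"c":45,"eeg":21,"kr":17,"m":55,"wd":10}}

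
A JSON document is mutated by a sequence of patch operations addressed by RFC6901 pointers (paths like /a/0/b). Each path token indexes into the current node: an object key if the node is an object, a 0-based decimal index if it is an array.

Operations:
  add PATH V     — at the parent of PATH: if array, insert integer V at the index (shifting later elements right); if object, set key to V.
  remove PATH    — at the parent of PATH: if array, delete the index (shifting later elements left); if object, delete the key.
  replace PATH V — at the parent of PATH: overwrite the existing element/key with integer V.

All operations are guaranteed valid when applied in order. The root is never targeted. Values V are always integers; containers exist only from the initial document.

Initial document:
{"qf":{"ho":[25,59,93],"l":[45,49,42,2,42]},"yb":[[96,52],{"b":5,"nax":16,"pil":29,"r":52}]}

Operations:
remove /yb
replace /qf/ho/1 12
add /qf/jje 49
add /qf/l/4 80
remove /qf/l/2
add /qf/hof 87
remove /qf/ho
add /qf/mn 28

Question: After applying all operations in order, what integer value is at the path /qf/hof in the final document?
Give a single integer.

Answer: 87

Derivation:
After op 1 (remove /yb): {"qf":{"ho":[25,59,93],"l":[45,49,42,2,42]}}
After op 2 (replace /qf/ho/1 12): {"qf":{"ho":[25,12,93],"l":[45,49,42,2,42]}}
After op 3 (add /qf/jje 49): {"qf":{"ho":[25,12,93],"jje":49,"l":[45,49,42,2,42]}}
After op 4 (add /qf/l/4 80): {"qf":{"ho":[25,12,93],"jje":49,"l":[45,49,42,2,80,42]}}
After op 5 (remove /qf/l/2): {"qf":{"ho":[25,12,93],"jje":49,"l":[45,49,2,80,42]}}
After op 6 (add /qf/hof 87): {"qf":{"ho":[25,12,93],"hof":87,"jje":49,"l":[45,49,2,80,42]}}
After op 7 (remove /qf/ho): {"qf":{"hof":87,"jje":49,"l":[45,49,2,80,42]}}
After op 8 (add /qf/mn 28): {"qf":{"hof":87,"jje":49,"l":[45,49,2,80,42],"mn":28}}
Value at /qf/hof: 87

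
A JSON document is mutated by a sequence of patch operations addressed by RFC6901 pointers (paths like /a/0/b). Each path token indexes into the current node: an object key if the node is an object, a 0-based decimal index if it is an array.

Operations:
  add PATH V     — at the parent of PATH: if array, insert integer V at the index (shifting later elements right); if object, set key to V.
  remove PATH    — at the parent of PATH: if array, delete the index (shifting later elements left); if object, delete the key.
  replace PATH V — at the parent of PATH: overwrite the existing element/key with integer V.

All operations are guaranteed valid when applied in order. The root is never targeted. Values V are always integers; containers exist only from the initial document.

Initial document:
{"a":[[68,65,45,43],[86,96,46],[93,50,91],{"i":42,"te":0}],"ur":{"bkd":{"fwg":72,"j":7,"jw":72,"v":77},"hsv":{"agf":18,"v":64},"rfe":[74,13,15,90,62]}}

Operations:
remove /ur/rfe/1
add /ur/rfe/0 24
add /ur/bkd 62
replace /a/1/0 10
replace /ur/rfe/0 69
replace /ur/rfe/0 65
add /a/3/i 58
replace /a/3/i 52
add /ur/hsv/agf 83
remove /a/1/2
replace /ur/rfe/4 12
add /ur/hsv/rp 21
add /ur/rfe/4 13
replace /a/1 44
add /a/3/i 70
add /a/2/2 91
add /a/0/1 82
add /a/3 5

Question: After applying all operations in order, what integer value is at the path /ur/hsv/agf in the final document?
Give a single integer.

After op 1 (remove /ur/rfe/1): {"a":[[68,65,45,43],[86,96,46],[93,50,91],{"i":42,"te":0}],"ur":{"bkd":{"fwg":72,"j":7,"jw":72,"v":77},"hsv":{"agf":18,"v":64},"rfe":[74,15,90,62]}}
After op 2 (add /ur/rfe/0 24): {"a":[[68,65,45,43],[86,96,46],[93,50,91],{"i":42,"te":0}],"ur":{"bkd":{"fwg":72,"j":7,"jw":72,"v":77},"hsv":{"agf":18,"v":64},"rfe":[24,74,15,90,62]}}
After op 3 (add /ur/bkd 62): {"a":[[68,65,45,43],[86,96,46],[93,50,91],{"i":42,"te":0}],"ur":{"bkd":62,"hsv":{"agf":18,"v":64},"rfe":[24,74,15,90,62]}}
After op 4 (replace /a/1/0 10): {"a":[[68,65,45,43],[10,96,46],[93,50,91],{"i":42,"te":0}],"ur":{"bkd":62,"hsv":{"agf":18,"v":64},"rfe":[24,74,15,90,62]}}
After op 5 (replace /ur/rfe/0 69): {"a":[[68,65,45,43],[10,96,46],[93,50,91],{"i":42,"te":0}],"ur":{"bkd":62,"hsv":{"agf":18,"v":64},"rfe":[69,74,15,90,62]}}
After op 6 (replace /ur/rfe/0 65): {"a":[[68,65,45,43],[10,96,46],[93,50,91],{"i":42,"te":0}],"ur":{"bkd":62,"hsv":{"agf":18,"v":64},"rfe":[65,74,15,90,62]}}
After op 7 (add /a/3/i 58): {"a":[[68,65,45,43],[10,96,46],[93,50,91],{"i":58,"te":0}],"ur":{"bkd":62,"hsv":{"agf":18,"v":64},"rfe":[65,74,15,90,62]}}
After op 8 (replace /a/3/i 52): {"a":[[68,65,45,43],[10,96,46],[93,50,91],{"i":52,"te":0}],"ur":{"bkd":62,"hsv":{"agf":18,"v":64},"rfe":[65,74,15,90,62]}}
After op 9 (add /ur/hsv/agf 83): {"a":[[68,65,45,43],[10,96,46],[93,50,91],{"i":52,"te":0}],"ur":{"bkd":62,"hsv":{"agf":83,"v":64},"rfe":[65,74,15,90,62]}}
After op 10 (remove /a/1/2): {"a":[[68,65,45,43],[10,96],[93,50,91],{"i":52,"te":0}],"ur":{"bkd":62,"hsv":{"agf":83,"v":64},"rfe":[65,74,15,90,62]}}
After op 11 (replace /ur/rfe/4 12): {"a":[[68,65,45,43],[10,96],[93,50,91],{"i":52,"te":0}],"ur":{"bkd":62,"hsv":{"agf":83,"v":64},"rfe":[65,74,15,90,12]}}
After op 12 (add /ur/hsv/rp 21): {"a":[[68,65,45,43],[10,96],[93,50,91],{"i":52,"te":0}],"ur":{"bkd":62,"hsv":{"agf":83,"rp":21,"v":64},"rfe":[65,74,15,90,12]}}
After op 13 (add /ur/rfe/4 13): {"a":[[68,65,45,43],[10,96],[93,50,91],{"i":52,"te":0}],"ur":{"bkd":62,"hsv":{"agf":83,"rp":21,"v":64},"rfe":[65,74,15,90,13,12]}}
After op 14 (replace /a/1 44): {"a":[[68,65,45,43],44,[93,50,91],{"i":52,"te":0}],"ur":{"bkd":62,"hsv":{"agf":83,"rp":21,"v":64},"rfe":[65,74,15,90,13,12]}}
After op 15 (add /a/3/i 70): {"a":[[68,65,45,43],44,[93,50,91],{"i":70,"te":0}],"ur":{"bkd":62,"hsv":{"agf":83,"rp":21,"v":64},"rfe":[65,74,15,90,13,12]}}
After op 16 (add /a/2/2 91): {"a":[[68,65,45,43],44,[93,50,91,91],{"i":70,"te":0}],"ur":{"bkd":62,"hsv":{"agf":83,"rp":21,"v":64},"rfe":[65,74,15,90,13,12]}}
After op 17 (add /a/0/1 82): {"a":[[68,82,65,45,43],44,[93,50,91,91],{"i":70,"te":0}],"ur":{"bkd":62,"hsv":{"agf":83,"rp":21,"v":64},"rfe":[65,74,15,90,13,12]}}
After op 18 (add /a/3 5): {"a":[[68,82,65,45,43],44,[93,50,91,91],5,{"i":70,"te":0}],"ur":{"bkd":62,"hsv":{"agf":83,"rp":21,"v":64},"rfe":[65,74,15,90,13,12]}}
Value at /ur/hsv/agf: 83

Answer: 83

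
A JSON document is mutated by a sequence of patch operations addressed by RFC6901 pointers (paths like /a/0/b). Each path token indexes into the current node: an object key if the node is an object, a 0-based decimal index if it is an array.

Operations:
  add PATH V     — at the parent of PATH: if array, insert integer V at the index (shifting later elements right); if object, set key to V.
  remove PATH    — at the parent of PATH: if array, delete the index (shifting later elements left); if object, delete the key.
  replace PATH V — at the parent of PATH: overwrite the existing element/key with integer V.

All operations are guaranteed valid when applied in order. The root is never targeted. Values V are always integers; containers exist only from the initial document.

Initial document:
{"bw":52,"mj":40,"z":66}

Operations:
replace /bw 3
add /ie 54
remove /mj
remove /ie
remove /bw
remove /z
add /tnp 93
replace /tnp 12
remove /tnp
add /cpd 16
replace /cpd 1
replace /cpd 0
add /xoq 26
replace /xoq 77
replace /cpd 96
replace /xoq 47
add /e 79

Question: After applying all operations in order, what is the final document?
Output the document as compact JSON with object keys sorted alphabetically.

After op 1 (replace /bw 3): {"bw":3,"mj":40,"z":66}
After op 2 (add /ie 54): {"bw":3,"ie":54,"mj":40,"z":66}
After op 3 (remove /mj): {"bw":3,"ie":54,"z":66}
After op 4 (remove /ie): {"bw":3,"z":66}
After op 5 (remove /bw): {"z":66}
After op 6 (remove /z): {}
After op 7 (add /tnp 93): {"tnp":93}
After op 8 (replace /tnp 12): {"tnp":12}
After op 9 (remove /tnp): {}
After op 10 (add /cpd 16): {"cpd":16}
After op 11 (replace /cpd 1): {"cpd":1}
After op 12 (replace /cpd 0): {"cpd":0}
After op 13 (add /xoq 26): {"cpd":0,"xoq":26}
After op 14 (replace /xoq 77): {"cpd":0,"xoq":77}
After op 15 (replace /cpd 96): {"cpd":96,"xoq":77}
After op 16 (replace /xoq 47): {"cpd":96,"xoq":47}
After op 17 (add /e 79): {"cpd":96,"e":79,"xoq":47}

Answer: {"cpd":96,"e":79,"xoq":47}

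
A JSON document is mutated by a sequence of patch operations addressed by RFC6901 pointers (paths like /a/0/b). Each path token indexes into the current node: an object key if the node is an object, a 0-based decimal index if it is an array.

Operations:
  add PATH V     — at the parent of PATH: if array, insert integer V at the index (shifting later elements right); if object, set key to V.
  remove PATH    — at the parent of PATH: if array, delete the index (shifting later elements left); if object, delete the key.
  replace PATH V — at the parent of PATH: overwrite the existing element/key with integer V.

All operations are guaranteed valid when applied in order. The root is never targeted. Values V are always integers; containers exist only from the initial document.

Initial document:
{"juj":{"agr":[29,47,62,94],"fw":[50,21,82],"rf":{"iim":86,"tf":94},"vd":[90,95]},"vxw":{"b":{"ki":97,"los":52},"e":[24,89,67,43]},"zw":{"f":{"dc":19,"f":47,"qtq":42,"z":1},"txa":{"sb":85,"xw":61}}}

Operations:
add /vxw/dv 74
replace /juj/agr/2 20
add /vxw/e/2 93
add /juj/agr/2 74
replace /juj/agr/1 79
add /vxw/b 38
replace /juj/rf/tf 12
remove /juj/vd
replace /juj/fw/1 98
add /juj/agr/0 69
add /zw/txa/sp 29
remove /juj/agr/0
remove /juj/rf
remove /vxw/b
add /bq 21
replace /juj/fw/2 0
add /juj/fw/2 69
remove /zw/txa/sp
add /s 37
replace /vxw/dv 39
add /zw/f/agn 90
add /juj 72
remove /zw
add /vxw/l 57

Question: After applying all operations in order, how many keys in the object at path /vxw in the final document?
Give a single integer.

After op 1 (add /vxw/dv 74): {"juj":{"agr":[29,47,62,94],"fw":[50,21,82],"rf":{"iim":86,"tf":94},"vd":[90,95]},"vxw":{"b":{"ki":97,"los":52},"dv":74,"e":[24,89,67,43]},"zw":{"f":{"dc":19,"f":47,"qtq":42,"z":1},"txa":{"sb":85,"xw":61}}}
After op 2 (replace /juj/agr/2 20): {"juj":{"agr":[29,47,20,94],"fw":[50,21,82],"rf":{"iim":86,"tf":94},"vd":[90,95]},"vxw":{"b":{"ki":97,"los":52},"dv":74,"e":[24,89,67,43]},"zw":{"f":{"dc":19,"f":47,"qtq":42,"z":1},"txa":{"sb":85,"xw":61}}}
After op 3 (add /vxw/e/2 93): {"juj":{"agr":[29,47,20,94],"fw":[50,21,82],"rf":{"iim":86,"tf":94},"vd":[90,95]},"vxw":{"b":{"ki":97,"los":52},"dv":74,"e":[24,89,93,67,43]},"zw":{"f":{"dc":19,"f":47,"qtq":42,"z":1},"txa":{"sb":85,"xw":61}}}
After op 4 (add /juj/agr/2 74): {"juj":{"agr":[29,47,74,20,94],"fw":[50,21,82],"rf":{"iim":86,"tf":94},"vd":[90,95]},"vxw":{"b":{"ki":97,"los":52},"dv":74,"e":[24,89,93,67,43]},"zw":{"f":{"dc":19,"f":47,"qtq":42,"z":1},"txa":{"sb":85,"xw":61}}}
After op 5 (replace /juj/agr/1 79): {"juj":{"agr":[29,79,74,20,94],"fw":[50,21,82],"rf":{"iim":86,"tf":94},"vd":[90,95]},"vxw":{"b":{"ki":97,"los":52},"dv":74,"e":[24,89,93,67,43]},"zw":{"f":{"dc":19,"f":47,"qtq":42,"z":1},"txa":{"sb":85,"xw":61}}}
After op 6 (add /vxw/b 38): {"juj":{"agr":[29,79,74,20,94],"fw":[50,21,82],"rf":{"iim":86,"tf":94},"vd":[90,95]},"vxw":{"b":38,"dv":74,"e":[24,89,93,67,43]},"zw":{"f":{"dc":19,"f":47,"qtq":42,"z":1},"txa":{"sb":85,"xw":61}}}
After op 7 (replace /juj/rf/tf 12): {"juj":{"agr":[29,79,74,20,94],"fw":[50,21,82],"rf":{"iim":86,"tf":12},"vd":[90,95]},"vxw":{"b":38,"dv":74,"e":[24,89,93,67,43]},"zw":{"f":{"dc":19,"f":47,"qtq":42,"z":1},"txa":{"sb":85,"xw":61}}}
After op 8 (remove /juj/vd): {"juj":{"agr":[29,79,74,20,94],"fw":[50,21,82],"rf":{"iim":86,"tf":12}},"vxw":{"b":38,"dv":74,"e":[24,89,93,67,43]},"zw":{"f":{"dc":19,"f":47,"qtq":42,"z":1},"txa":{"sb":85,"xw":61}}}
After op 9 (replace /juj/fw/1 98): {"juj":{"agr":[29,79,74,20,94],"fw":[50,98,82],"rf":{"iim":86,"tf":12}},"vxw":{"b":38,"dv":74,"e":[24,89,93,67,43]},"zw":{"f":{"dc":19,"f":47,"qtq":42,"z":1},"txa":{"sb":85,"xw":61}}}
After op 10 (add /juj/agr/0 69): {"juj":{"agr":[69,29,79,74,20,94],"fw":[50,98,82],"rf":{"iim":86,"tf":12}},"vxw":{"b":38,"dv":74,"e":[24,89,93,67,43]},"zw":{"f":{"dc":19,"f":47,"qtq":42,"z":1},"txa":{"sb":85,"xw":61}}}
After op 11 (add /zw/txa/sp 29): {"juj":{"agr":[69,29,79,74,20,94],"fw":[50,98,82],"rf":{"iim":86,"tf":12}},"vxw":{"b":38,"dv":74,"e":[24,89,93,67,43]},"zw":{"f":{"dc":19,"f":47,"qtq":42,"z":1},"txa":{"sb":85,"sp":29,"xw":61}}}
After op 12 (remove /juj/agr/0): {"juj":{"agr":[29,79,74,20,94],"fw":[50,98,82],"rf":{"iim":86,"tf":12}},"vxw":{"b":38,"dv":74,"e":[24,89,93,67,43]},"zw":{"f":{"dc":19,"f":47,"qtq":42,"z":1},"txa":{"sb":85,"sp":29,"xw":61}}}
After op 13 (remove /juj/rf): {"juj":{"agr":[29,79,74,20,94],"fw":[50,98,82]},"vxw":{"b":38,"dv":74,"e":[24,89,93,67,43]},"zw":{"f":{"dc":19,"f":47,"qtq":42,"z":1},"txa":{"sb":85,"sp":29,"xw":61}}}
After op 14 (remove /vxw/b): {"juj":{"agr":[29,79,74,20,94],"fw":[50,98,82]},"vxw":{"dv":74,"e":[24,89,93,67,43]},"zw":{"f":{"dc":19,"f":47,"qtq":42,"z":1},"txa":{"sb":85,"sp":29,"xw":61}}}
After op 15 (add /bq 21): {"bq":21,"juj":{"agr":[29,79,74,20,94],"fw":[50,98,82]},"vxw":{"dv":74,"e":[24,89,93,67,43]},"zw":{"f":{"dc":19,"f":47,"qtq":42,"z":1},"txa":{"sb":85,"sp":29,"xw":61}}}
After op 16 (replace /juj/fw/2 0): {"bq":21,"juj":{"agr":[29,79,74,20,94],"fw":[50,98,0]},"vxw":{"dv":74,"e":[24,89,93,67,43]},"zw":{"f":{"dc":19,"f":47,"qtq":42,"z":1},"txa":{"sb":85,"sp":29,"xw":61}}}
After op 17 (add /juj/fw/2 69): {"bq":21,"juj":{"agr":[29,79,74,20,94],"fw":[50,98,69,0]},"vxw":{"dv":74,"e":[24,89,93,67,43]},"zw":{"f":{"dc":19,"f":47,"qtq":42,"z":1},"txa":{"sb":85,"sp":29,"xw":61}}}
After op 18 (remove /zw/txa/sp): {"bq":21,"juj":{"agr":[29,79,74,20,94],"fw":[50,98,69,0]},"vxw":{"dv":74,"e":[24,89,93,67,43]},"zw":{"f":{"dc":19,"f":47,"qtq":42,"z":1},"txa":{"sb":85,"xw":61}}}
After op 19 (add /s 37): {"bq":21,"juj":{"agr":[29,79,74,20,94],"fw":[50,98,69,0]},"s":37,"vxw":{"dv":74,"e":[24,89,93,67,43]},"zw":{"f":{"dc":19,"f":47,"qtq":42,"z":1},"txa":{"sb":85,"xw":61}}}
After op 20 (replace /vxw/dv 39): {"bq":21,"juj":{"agr":[29,79,74,20,94],"fw":[50,98,69,0]},"s":37,"vxw":{"dv":39,"e":[24,89,93,67,43]},"zw":{"f":{"dc":19,"f":47,"qtq":42,"z":1},"txa":{"sb":85,"xw":61}}}
After op 21 (add /zw/f/agn 90): {"bq":21,"juj":{"agr":[29,79,74,20,94],"fw":[50,98,69,0]},"s":37,"vxw":{"dv":39,"e":[24,89,93,67,43]},"zw":{"f":{"agn":90,"dc":19,"f":47,"qtq":42,"z":1},"txa":{"sb":85,"xw":61}}}
After op 22 (add /juj 72): {"bq":21,"juj":72,"s":37,"vxw":{"dv":39,"e":[24,89,93,67,43]},"zw":{"f":{"agn":90,"dc":19,"f":47,"qtq":42,"z":1},"txa":{"sb":85,"xw":61}}}
After op 23 (remove /zw): {"bq":21,"juj":72,"s":37,"vxw":{"dv":39,"e":[24,89,93,67,43]}}
After op 24 (add /vxw/l 57): {"bq":21,"juj":72,"s":37,"vxw":{"dv":39,"e":[24,89,93,67,43],"l":57}}
Size at path /vxw: 3

Answer: 3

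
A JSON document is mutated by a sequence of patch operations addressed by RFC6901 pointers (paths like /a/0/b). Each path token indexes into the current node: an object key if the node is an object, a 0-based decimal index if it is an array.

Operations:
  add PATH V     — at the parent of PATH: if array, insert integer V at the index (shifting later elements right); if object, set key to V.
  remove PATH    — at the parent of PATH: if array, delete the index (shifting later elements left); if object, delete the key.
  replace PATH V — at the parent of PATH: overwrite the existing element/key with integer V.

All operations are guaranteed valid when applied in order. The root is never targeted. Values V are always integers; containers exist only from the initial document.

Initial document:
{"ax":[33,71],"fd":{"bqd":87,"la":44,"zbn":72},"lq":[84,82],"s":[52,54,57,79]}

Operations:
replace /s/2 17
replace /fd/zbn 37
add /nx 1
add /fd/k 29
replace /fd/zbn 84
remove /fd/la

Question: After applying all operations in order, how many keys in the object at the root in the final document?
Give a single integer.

After op 1 (replace /s/2 17): {"ax":[33,71],"fd":{"bqd":87,"la":44,"zbn":72},"lq":[84,82],"s":[52,54,17,79]}
After op 2 (replace /fd/zbn 37): {"ax":[33,71],"fd":{"bqd":87,"la":44,"zbn":37},"lq":[84,82],"s":[52,54,17,79]}
After op 3 (add /nx 1): {"ax":[33,71],"fd":{"bqd":87,"la":44,"zbn":37},"lq":[84,82],"nx":1,"s":[52,54,17,79]}
After op 4 (add /fd/k 29): {"ax":[33,71],"fd":{"bqd":87,"k":29,"la":44,"zbn":37},"lq":[84,82],"nx":1,"s":[52,54,17,79]}
After op 5 (replace /fd/zbn 84): {"ax":[33,71],"fd":{"bqd":87,"k":29,"la":44,"zbn":84},"lq":[84,82],"nx":1,"s":[52,54,17,79]}
After op 6 (remove /fd/la): {"ax":[33,71],"fd":{"bqd":87,"k":29,"zbn":84},"lq":[84,82],"nx":1,"s":[52,54,17,79]}
Size at the root: 5

Answer: 5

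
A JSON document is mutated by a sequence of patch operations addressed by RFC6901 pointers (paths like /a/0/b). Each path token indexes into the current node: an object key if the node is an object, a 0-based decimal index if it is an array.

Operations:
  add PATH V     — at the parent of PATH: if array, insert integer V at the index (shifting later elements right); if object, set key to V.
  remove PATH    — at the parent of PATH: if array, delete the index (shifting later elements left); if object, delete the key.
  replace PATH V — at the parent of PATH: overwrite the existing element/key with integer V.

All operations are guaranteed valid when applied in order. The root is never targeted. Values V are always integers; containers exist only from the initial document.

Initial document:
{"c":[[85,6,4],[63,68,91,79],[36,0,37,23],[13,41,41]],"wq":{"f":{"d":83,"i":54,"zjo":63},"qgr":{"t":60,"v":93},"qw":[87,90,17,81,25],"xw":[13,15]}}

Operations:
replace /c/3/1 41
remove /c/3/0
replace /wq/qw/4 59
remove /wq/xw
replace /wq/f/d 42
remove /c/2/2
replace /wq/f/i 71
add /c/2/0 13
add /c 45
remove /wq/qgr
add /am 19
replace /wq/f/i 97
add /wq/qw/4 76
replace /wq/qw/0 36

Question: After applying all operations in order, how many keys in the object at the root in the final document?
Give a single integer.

Answer: 3

Derivation:
After op 1 (replace /c/3/1 41): {"c":[[85,6,4],[63,68,91,79],[36,0,37,23],[13,41,41]],"wq":{"f":{"d":83,"i":54,"zjo":63},"qgr":{"t":60,"v":93},"qw":[87,90,17,81,25],"xw":[13,15]}}
After op 2 (remove /c/3/0): {"c":[[85,6,4],[63,68,91,79],[36,0,37,23],[41,41]],"wq":{"f":{"d":83,"i":54,"zjo":63},"qgr":{"t":60,"v":93},"qw":[87,90,17,81,25],"xw":[13,15]}}
After op 3 (replace /wq/qw/4 59): {"c":[[85,6,4],[63,68,91,79],[36,0,37,23],[41,41]],"wq":{"f":{"d":83,"i":54,"zjo":63},"qgr":{"t":60,"v":93},"qw":[87,90,17,81,59],"xw":[13,15]}}
After op 4 (remove /wq/xw): {"c":[[85,6,4],[63,68,91,79],[36,0,37,23],[41,41]],"wq":{"f":{"d":83,"i":54,"zjo":63},"qgr":{"t":60,"v":93},"qw":[87,90,17,81,59]}}
After op 5 (replace /wq/f/d 42): {"c":[[85,6,4],[63,68,91,79],[36,0,37,23],[41,41]],"wq":{"f":{"d":42,"i":54,"zjo":63},"qgr":{"t":60,"v":93},"qw":[87,90,17,81,59]}}
After op 6 (remove /c/2/2): {"c":[[85,6,4],[63,68,91,79],[36,0,23],[41,41]],"wq":{"f":{"d":42,"i":54,"zjo":63},"qgr":{"t":60,"v":93},"qw":[87,90,17,81,59]}}
After op 7 (replace /wq/f/i 71): {"c":[[85,6,4],[63,68,91,79],[36,0,23],[41,41]],"wq":{"f":{"d":42,"i":71,"zjo":63},"qgr":{"t":60,"v":93},"qw":[87,90,17,81,59]}}
After op 8 (add /c/2/0 13): {"c":[[85,6,4],[63,68,91,79],[13,36,0,23],[41,41]],"wq":{"f":{"d":42,"i":71,"zjo":63},"qgr":{"t":60,"v":93},"qw":[87,90,17,81,59]}}
After op 9 (add /c 45): {"c":45,"wq":{"f":{"d":42,"i":71,"zjo":63},"qgr":{"t":60,"v":93},"qw":[87,90,17,81,59]}}
After op 10 (remove /wq/qgr): {"c":45,"wq":{"f":{"d":42,"i":71,"zjo":63},"qw":[87,90,17,81,59]}}
After op 11 (add /am 19): {"am":19,"c":45,"wq":{"f":{"d":42,"i":71,"zjo":63},"qw":[87,90,17,81,59]}}
After op 12 (replace /wq/f/i 97): {"am":19,"c":45,"wq":{"f":{"d":42,"i":97,"zjo":63},"qw":[87,90,17,81,59]}}
After op 13 (add /wq/qw/4 76): {"am":19,"c":45,"wq":{"f":{"d":42,"i":97,"zjo":63},"qw":[87,90,17,81,76,59]}}
After op 14 (replace /wq/qw/0 36): {"am":19,"c":45,"wq":{"f":{"d":42,"i":97,"zjo":63},"qw":[36,90,17,81,76,59]}}
Size at the root: 3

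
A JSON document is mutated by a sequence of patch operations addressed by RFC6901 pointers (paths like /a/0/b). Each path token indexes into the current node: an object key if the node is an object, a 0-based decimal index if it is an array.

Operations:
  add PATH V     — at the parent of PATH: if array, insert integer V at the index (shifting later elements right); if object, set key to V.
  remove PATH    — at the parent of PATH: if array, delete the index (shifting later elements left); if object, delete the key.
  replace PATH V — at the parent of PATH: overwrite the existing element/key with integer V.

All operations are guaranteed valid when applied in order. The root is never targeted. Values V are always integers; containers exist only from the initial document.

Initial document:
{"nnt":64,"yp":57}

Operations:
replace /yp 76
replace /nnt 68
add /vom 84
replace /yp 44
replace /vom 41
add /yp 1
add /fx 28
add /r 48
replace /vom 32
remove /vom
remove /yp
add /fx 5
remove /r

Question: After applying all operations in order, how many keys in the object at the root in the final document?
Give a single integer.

Answer: 2

Derivation:
After op 1 (replace /yp 76): {"nnt":64,"yp":76}
After op 2 (replace /nnt 68): {"nnt":68,"yp":76}
After op 3 (add /vom 84): {"nnt":68,"vom":84,"yp":76}
After op 4 (replace /yp 44): {"nnt":68,"vom":84,"yp":44}
After op 5 (replace /vom 41): {"nnt":68,"vom":41,"yp":44}
After op 6 (add /yp 1): {"nnt":68,"vom":41,"yp":1}
After op 7 (add /fx 28): {"fx":28,"nnt":68,"vom":41,"yp":1}
After op 8 (add /r 48): {"fx":28,"nnt":68,"r":48,"vom":41,"yp":1}
After op 9 (replace /vom 32): {"fx":28,"nnt":68,"r":48,"vom":32,"yp":1}
After op 10 (remove /vom): {"fx":28,"nnt":68,"r":48,"yp":1}
After op 11 (remove /yp): {"fx":28,"nnt":68,"r":48}
After op 12 (add /fx 5): {"fx":5,"nnt":68,"r":48}
After op 13 (remove /r): {"fx":5,"nnt":68}
Size at the root: 2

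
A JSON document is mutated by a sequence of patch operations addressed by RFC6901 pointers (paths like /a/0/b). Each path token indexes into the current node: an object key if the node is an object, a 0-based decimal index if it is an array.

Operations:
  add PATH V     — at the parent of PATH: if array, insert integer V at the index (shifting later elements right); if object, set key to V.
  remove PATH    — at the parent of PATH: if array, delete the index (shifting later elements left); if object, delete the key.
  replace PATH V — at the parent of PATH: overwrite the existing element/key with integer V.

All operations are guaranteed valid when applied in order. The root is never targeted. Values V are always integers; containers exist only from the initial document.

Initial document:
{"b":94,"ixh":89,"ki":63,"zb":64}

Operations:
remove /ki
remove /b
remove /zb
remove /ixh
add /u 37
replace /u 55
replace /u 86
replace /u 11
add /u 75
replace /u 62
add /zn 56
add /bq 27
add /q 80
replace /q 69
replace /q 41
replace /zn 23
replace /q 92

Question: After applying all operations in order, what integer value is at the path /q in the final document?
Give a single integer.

Answer: 92

Derivation:
After op 1 (remove /ki): {"b":94,"ixh":89,"zb":64}
After op 2 (remove /b): {"ixh":89,"zb":64}
After op 3 (remove /zb): {"ixh":89}
After op 4 (remove /ixh): {}
After op 5 (add /u 37): {"u":37}
After op 6 (replace /u 55): {"u":55}
After op 7 (replace /u 86): {"u":86}
After op 8 (replace /u 11): {"u":11}
After op 9 (add /u 75): {"u":75}
After op 10 (replace /u 62): {"u":62}
After op 11 (add /zn 56): {"u":62,"zn":56}
After op 12 (add /bq 27): {"bq":27,"u":62,"zn":56}
After op 13 (add /q 80): {"bq":27,"q":80,"u":62,"zn":56}
After op 14 (replace /q 69): {"bq":27,"q":69,"u":62,"zn":56}
After op 15 (replace /q 41): {"bq":27,"q":41,"u":62,"zn":56}
After op 16 (replace /zn 23): {"bq":27,"q":41,"u":62,"zn":23}
After op 17 (replace /q 92): {"bq":27,"q":92,"u":62,"zn":23}
Value at /q: 92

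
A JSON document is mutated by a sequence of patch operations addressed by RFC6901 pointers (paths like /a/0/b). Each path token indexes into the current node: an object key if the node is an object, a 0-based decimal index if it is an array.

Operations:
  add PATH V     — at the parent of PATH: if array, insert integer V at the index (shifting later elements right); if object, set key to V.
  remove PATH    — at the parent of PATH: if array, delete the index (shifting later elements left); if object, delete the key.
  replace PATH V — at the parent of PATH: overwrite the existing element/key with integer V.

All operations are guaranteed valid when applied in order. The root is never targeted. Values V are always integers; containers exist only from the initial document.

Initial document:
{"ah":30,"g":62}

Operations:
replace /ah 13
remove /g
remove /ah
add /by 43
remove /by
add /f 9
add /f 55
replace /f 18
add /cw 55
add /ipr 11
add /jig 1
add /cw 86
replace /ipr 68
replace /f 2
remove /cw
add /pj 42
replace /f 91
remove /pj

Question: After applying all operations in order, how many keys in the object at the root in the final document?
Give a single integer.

Answer: 3

Derivation:
After op 1 (replace /ah 13): {"ah":13,"g":62}
After op 2 (remove /g): {"ah":13}
After op 3 (remove /ah): {}
After op 4 (add /by 43): {"by":43}
After op 5 (remove /by): {}
After op 6 (add /f 9): {"f":9}
After op 7 (add /f 55): {"f":55}
After op 8 (replace /f 18): {"f":18}
After op 9 (add /cw 55): {"cw":55,"f":18}
After op 10 (add /ipr 11): {"cw":55,"f":18,"ipr":11}
After op 11 (add /jig 1): {"cw":55,"f":18,"ipr":11,"jig":1}
After op 12 (add /cw 86): {"cw":86,"f":18,"ipr":11,"jig":1}
After op 13 (replace /ipr 68): {"cw":86,"f":18,"ipr":68,"jig":1}
After op 14 (replace /f 2): {"cw":86,"f":2,"ipr":68,"jig":1}
After op 15 (remove /cw): {"f":2,"ipr":68,"jig":1}
After op 16 (add /pj 42): {"f":2,"ipr":68,"jig":1,"pj":42}
After op 17 (replace /f 91): {"f":91,"ipr":68,"jig":1,"pj":42}
After op 18 (remove /pj): {"f":91,"ipr":68,"jig":1}
Size at the root: 3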